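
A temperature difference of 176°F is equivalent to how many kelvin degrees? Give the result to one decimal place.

97.8 K

Only the scale ratio 5/9 matters for a change in temperature.
176 × 5/9 = 97.8.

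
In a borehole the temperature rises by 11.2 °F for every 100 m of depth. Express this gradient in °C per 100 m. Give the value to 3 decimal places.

Since only a temperature interval is involved, the additive offset between the scales drops out.
A change of 1°F is a change of 5/9°C, so 11.2 × 5/9 = 6.222.

6.222 °C/100 m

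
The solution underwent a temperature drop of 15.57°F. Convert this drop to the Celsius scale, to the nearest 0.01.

8.65°C

An interval of 1°F corresponds to 5/9°C.
15.57 × 5/9 = 8.65.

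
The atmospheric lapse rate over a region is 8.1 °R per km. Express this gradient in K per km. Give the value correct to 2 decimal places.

Since only a temperature interval is involved, the additive offset between the scales drops out.
A change of 1°R is a change of 5/9 K, so 8.1 × 5/9 = 4.50.

4.50 K/km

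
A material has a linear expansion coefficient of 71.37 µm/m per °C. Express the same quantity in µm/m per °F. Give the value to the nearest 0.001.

39.650 µm/m per °F

Since only a temperature interval is involved, the additive offset between the scales drops out.
A change of 1°F is a change of 5/9°C, so per °F the value is 71.37 × 5/9 = 39.650.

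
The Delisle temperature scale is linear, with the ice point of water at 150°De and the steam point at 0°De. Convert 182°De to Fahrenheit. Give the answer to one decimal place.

Linear interpolation between the fixed points: C = (182 - 150) × 100 / (0 - 150) = -21.3333°C.
Then -21.3333 × 1.8 + 32 = -6.4°F.

-6.4°F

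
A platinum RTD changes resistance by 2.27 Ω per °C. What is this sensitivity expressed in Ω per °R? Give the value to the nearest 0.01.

1.26 Ω per °R

Since only a temperature interval is involved, the additive offset between the scales drops out.
A change of 1°R is a change of 5/9°C, so per °R the value is 2.27 × 5/9 = 1.26.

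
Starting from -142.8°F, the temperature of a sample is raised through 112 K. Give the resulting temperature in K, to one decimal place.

288.0 K

Initial temperature in Celsius: (-142.8 - 32) × 5/9 = -97.1111°C.
The 112 K change is an interval; Kelvin and Celsius degrees are the same size, so ΔC = +112°C.
Final Celsius temperature: -97.1111 + 112.0000 = 14.8889°C.
In kelvin: 14.8889 + 273.15 = 288.0 K.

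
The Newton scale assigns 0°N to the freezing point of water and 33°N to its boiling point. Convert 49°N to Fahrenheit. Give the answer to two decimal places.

Linear interpolation between the fixed points: C = (49 - 0) × 100 / (33 - 0) = 148.4848°C.
Then 148.4848 × 1.8 + 32 = 299.27°F.

299.27°F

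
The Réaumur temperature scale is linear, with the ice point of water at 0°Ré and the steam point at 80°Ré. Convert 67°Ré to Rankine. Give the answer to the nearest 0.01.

Linear interpolation between the fixed points: C = (67 - 0) × 100 / (80 - 0) = 83.7500°C.
Then 83.7500 × 1.8 + 491.67 = 642.42°R.

642.42°R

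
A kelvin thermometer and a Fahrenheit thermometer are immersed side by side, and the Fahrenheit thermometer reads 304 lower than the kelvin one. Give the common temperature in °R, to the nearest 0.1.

350.3°R

Let x be the kelvin reading; then the Fahrenheit reading is 1.8·x - 459.67.
(1.8·x - 459.67) - x = -304  ⇒  (0.8)·x = 155.67  ⇒  x = 194.5875 K.
In Celsius: 194.5875 - 273.15 = -78.5625°C.
In Rankine: -78.5625 × 1.8 + 491.67 = 350.3°R.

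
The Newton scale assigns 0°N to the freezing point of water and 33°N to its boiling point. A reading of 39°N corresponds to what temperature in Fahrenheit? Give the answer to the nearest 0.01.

244.73°F

Linear interpolation between the fixed points: C = (39 - 0) × 100 / (33 - 0) = 118.1818°C.
Then 118.1818 × 1.8 + 32 = 244.73°F.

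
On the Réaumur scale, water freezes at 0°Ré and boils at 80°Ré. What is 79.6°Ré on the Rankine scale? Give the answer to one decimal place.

670.8°R

Linear interpolation between the fixed points: C = (79.6 - 0) × 100 / (80 - 0) = 99.5000°C.
Then 99.5000 × 1.8 + 491.67 = 670.8°R.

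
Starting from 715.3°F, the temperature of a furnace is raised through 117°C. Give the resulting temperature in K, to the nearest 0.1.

Initial temperature in Celsius: (715.3 - 32) × 5/9 = 379.6111°C.
Final Celsius temperature: 379.6111 + 117.0000 = 496.6111°C.
In kelvin: 496.6111 + 273.15 = 769.8 K.

769.8 K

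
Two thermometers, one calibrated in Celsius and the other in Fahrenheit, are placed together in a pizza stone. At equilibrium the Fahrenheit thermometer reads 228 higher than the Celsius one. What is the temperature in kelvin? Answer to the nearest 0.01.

Let x be the Celsius reading; then the Fahrenheit reading is 1.8·x + 32.
(1.8·x + 32) - x = 228  ⇒  (0.8)·x = 196  ⇒  x = 245.0000°C.
In kelvin: 245.0000 + 273.15 = 518.15 K.

518.15 K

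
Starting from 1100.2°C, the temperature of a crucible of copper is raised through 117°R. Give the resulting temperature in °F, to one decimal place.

2129.4°F

The 117°R change is an interval, so only the factor 5/9 applies: +117 × 5/9 = +65.0000°C.
Final Celsius temperature: 1100.2000 + 65.0000 = 1165.2000°C.
In Fahrenheit: 1165.2000 × 1.8 + 32 = 2129.4°F.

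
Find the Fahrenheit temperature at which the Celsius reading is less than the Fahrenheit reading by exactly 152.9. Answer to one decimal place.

Let F be the Fahrenheit reading. The Celsius reading is C = 5/9·F - 17.7778.
Require C - F = -152.9: (-4/9)·F - 17.7778 = -152.9.
F = (-152.9 + 17.7778) / (-4/9) = 304.0.

304.0°F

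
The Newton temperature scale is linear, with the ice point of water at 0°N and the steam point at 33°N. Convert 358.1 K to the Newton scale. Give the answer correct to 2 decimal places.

First in Celsius: 358.1 - 273.15 = 84.9500°C.
Linearly onto the Newton scale: 0 + (84.9500 / 100) × (33 - 0) = 28.03°N.

28.03°N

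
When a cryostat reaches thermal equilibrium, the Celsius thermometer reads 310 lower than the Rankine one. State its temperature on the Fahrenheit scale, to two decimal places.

Let x be the Rankine reading; then the Celsius reading is 5/9·x - 273.15.
(5/9·x - 273.15) - x = -310  ⇒  (-4/9)·x = -36.85  ⇒  x = 82.9125°R.
In Celsius: (82.9125 - 491.67) × 5/9 = -227.0875°C.
In Fahrenheit: -227.0875 × 1.8 + 32 = -376.76°F.

-376.76°F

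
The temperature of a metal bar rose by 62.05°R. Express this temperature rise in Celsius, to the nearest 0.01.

For a temperature interval the offset drops out; only the factor 5/9 applies.
62.05 × 5/9 = 34.47.

34.47°C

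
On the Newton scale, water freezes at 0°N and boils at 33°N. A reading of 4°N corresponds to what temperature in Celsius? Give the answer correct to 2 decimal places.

12.12°C

Linear interpolation between the fixed points: C = (4 - 0) × 100 / (33 - 0) = 12.1212°C.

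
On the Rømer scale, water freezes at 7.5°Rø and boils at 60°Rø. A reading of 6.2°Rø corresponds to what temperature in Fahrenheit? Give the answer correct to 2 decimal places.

27.54°F

Linear interpolation between the fixed points: C = (6.2 - 7.5) × 100 / (60 - 7.5) = -2.4762°C.
Then -2.4762 × 1.8 + 32 = 27.54°F.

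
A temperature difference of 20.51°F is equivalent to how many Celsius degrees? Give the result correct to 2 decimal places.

11.39°C

Only the scale ratio 5/9 matters for a change in temperature.
20.51 × 5/9 = 11.39.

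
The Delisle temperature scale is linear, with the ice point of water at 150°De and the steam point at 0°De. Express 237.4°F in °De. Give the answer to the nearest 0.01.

First in Celsius: (237.4 - 32) × 5/9 = 114.1111°C.
Linearly onto the Delisle scale: 150 + (114.1111 / 100) × (0 - 150) = -21.17°De.

-21.17°De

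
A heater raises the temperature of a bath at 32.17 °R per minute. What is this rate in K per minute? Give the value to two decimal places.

The quantity depends on a temperature interval, so only the ratio of degree sizes applies; the offset between the scales is irrelevant.
A change of 1°R is a change of 5/9 K, so 32.17 × 5/9 = 17.87.

17.87 K/minute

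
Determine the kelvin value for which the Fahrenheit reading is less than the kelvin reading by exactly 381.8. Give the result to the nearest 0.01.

Let K be the kelvin reading. The Fahrenheit reading is F = 1.8·K - 459.67.
Require F - K = -381.8: (0.8)·K - 459.67 = -381.8.
K = (-381.8 + 459.67) / (0.8) = 97.34.

97.34 K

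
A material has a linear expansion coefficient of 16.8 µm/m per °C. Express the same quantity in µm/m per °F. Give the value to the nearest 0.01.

The quantity depends on a temperature interval, so only the ratio of degree sizes applies; the offset between the scales is irrelevant.
A change of 1°F is a change of 5/9°C, so per °F the value is 16.8 × 5/9 = 9.33.

9.33 µm/m per °F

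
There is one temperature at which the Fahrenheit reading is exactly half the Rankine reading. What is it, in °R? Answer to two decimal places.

Let R be the Rankine reading. The Fahrenheit reading is F = 1·R - 459.67.
Require F = 0.5·R: 1·R - 459.67 = 0.5·R.
(0.5)·R = 459.67  ⇒  R = 919.34.

919.34°R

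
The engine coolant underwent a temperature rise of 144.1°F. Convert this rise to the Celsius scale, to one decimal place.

80.1°C

Only the scale ratio 5/9 matters for a change in temperature.
144.1 × 5/9 = 80.1.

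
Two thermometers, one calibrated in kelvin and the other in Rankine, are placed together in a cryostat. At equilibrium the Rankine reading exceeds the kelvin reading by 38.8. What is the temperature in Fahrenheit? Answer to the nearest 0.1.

-372.4°F

Let x be the kelvin reading; then the Rankine reading is 1.8·x.
(1.8·x) - x = 38.8  ⇒  (0.8)·x = 38.8  ⇒  x = 48.5000 K.
In Celsius: 48.5 - 273.15 = -224.6500°C.
In Fahrenheit: -224.6500 × 1.8 + 32 = -372.4°F.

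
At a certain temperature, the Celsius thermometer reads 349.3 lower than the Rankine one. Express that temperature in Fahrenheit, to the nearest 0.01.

-288.33°F

Let x be the Rankine reading; then the Celsius reading is 5/9·x - 273.15.
(5/9·x - 273.15) - x = -349.3  ⇒  (-4/9)·x = -76.15  ⇒  x = 171.3375°R.
In Celsius: (171.3375 - 491.67) × 5/9 = -177.9625°C.
In Fahrenheit: -177.9625 × 1.8 + 32 = -288.33°F.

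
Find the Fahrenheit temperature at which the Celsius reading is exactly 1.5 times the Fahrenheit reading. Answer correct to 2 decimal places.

-18.82°F

Let F be the Fahrenheit reading. The Celsius reading is C = 5/9·F - 17.7778.
Require C = 1.5·F: 5/9·F - 17.7778 = 1.5·F.
(-17/18)·F = 17.7778  ⇒  F = -18.82.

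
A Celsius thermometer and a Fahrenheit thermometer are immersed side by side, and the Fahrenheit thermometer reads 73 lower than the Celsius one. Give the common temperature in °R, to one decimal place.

Let x be the Celsius reading; then the Fahrenheit reading is 1.8·x + 32.
(1.8·x + 32) - x = -73  ⇒  (0.8)·x = -105  ⇒  x = -131.2500°C.
In Rankine: -131.2500 × 1.8 + 491.67 = 255.4°R.

255.4°R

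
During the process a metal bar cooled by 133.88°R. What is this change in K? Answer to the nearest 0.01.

An interval of 1°R corresponds to 5/9 K.
133.88 × 5/9 = 74.38.

74.38 K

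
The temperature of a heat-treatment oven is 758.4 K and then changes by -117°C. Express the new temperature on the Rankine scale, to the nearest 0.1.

Initial temperature in Celsius: 758.4 - 273.15 = 485.2500°C.
Final Celsius temperature: 485.2500 - 117.0000 = 368.2500°C.
In Rankine: 368.2500 × 1.8 + 491.67 = 1154.5°R.

1154.5°R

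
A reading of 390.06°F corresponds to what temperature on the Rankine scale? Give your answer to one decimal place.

In Celsius: (390.06 - 32) × 5/9 = 198.9222°C.
In Rankine: 198.9222 × 1.8 + 491.67 = 849.7°R.

849.7°R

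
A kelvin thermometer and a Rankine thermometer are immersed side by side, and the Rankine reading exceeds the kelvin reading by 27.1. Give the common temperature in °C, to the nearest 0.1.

-239.3°C

Let x be the kelvin reading; then the Rankine reading is 1.8·x.
(1.8·x) - x = 27.1  ⇒  (0.8)·x = 27.1  ⇒  x = 33.8750 K.
In Celsius: 33.875 - 273.15 = -239.3°C.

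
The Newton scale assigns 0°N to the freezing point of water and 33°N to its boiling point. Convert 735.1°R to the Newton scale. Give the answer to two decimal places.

First in Celsius: (735.1 - 491.67) × 5/9 = 135.2389°C.
Linearly onto the Newton scale: 0 + (135.2389 / 100) × (33 - 0) = 44.63°N.

44.63°N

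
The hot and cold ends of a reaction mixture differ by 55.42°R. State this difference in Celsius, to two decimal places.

Only the scale ratio 5/9 matters for a change in temperature.
55.42 × 5/9 = 30.79.

30.79°C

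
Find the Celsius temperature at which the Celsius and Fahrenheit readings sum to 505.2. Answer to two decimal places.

169.00°C

Let C be the Celsius reading. The Fahrenheit reading is F = 1.8·C + 32.
Require C + F = 505.2: (2.8)·C + 32 = 505.2.
C = (505.2 - 32) / (2.8) = 169.00.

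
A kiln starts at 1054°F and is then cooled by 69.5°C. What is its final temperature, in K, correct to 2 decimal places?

771.43 K

Initial temperature in Celsius: (1054 - 32) × 5/9 = 567.7778°C.
Final Celsius temperature: 567.7778 - 69.5000 = 498.2778°C.
In kelvin: 498.2778 + 273.15 = 771.43 K.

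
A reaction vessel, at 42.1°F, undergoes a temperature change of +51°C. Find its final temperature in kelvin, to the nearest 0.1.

Initial temperature in Celsius: (42.1 - 32) × 5/9 = 5.6111°C.
Final Celsius temperature: 5.6111 + 51.0000 = 56.6111°C.
In kelvin: 56.6111 + 273.15 = 329.8 K.

329.8 K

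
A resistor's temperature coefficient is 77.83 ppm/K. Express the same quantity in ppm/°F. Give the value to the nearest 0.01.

Since only a temperature interval is involved, the additive offset between the scales drops out.
A change of 1°F is a change of 5/9 K, so per °F the value is 77.83 × 5/9 = 43.24.

43.24 ppm/°F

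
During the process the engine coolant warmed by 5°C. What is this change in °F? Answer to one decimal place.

An interval of 1°C corresponds to 1.8°F.
5 × 1.8 = 9.0.

9.0°F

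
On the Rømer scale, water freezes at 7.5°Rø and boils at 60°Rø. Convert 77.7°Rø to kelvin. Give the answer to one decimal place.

406.9 K

Linear interpolation between the fixed points: C = (77.7 - 7.5) × 100 / (60 - 7.5) = 133.7143°C.
Then 133.7143 + 273.15 = 406.9 K.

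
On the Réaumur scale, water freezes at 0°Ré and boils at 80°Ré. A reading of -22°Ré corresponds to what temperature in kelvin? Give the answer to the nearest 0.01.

245.65 K

Linear interpolation between the fixed points: C = (-22 - 0) × 100 / (80 - 0) = -27.5000°C.
Then -27.5000 + 273.15 = 245.65 K.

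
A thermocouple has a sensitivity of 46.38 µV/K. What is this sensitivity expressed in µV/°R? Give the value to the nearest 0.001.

25.767 µV/°R

Since only a temperature interval is involved, the additive offset between the scales drops out.
A change of 1°R is a change of 5/9 K, so per °R the value is 46.38 × 5/9 = 25.767.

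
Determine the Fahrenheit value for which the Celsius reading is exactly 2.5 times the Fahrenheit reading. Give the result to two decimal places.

Let F be the Fahrenheit reading. The Celsius reading is C = 5/9·F - 17.7778.
Require C = 2.5·F: 5/9·F - 17.7778 = 2.5·F.
(-35/18)·F = 17.7778  ⇒  F = -9.14.

-9.14°F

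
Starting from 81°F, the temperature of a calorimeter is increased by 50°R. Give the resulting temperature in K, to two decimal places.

328.15 K

Initial temperature in Celsius: (81 - 32) × 5/9 = 27.2222°C.
The 50°R change is an interval, so only the factor 5/9 applies: +50 × 5/9 = +27.7778°C.
Final Celsius temperature: 27.2222 + 27.7778 = 55.0000°C.
In kelvin: 55.0000 + 273.15 = 328.15 K.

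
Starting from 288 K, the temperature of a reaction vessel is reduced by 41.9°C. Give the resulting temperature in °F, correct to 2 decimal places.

Initial temperature in Celsius: 288 - 273.15 = 14.8500°C.
Final Celsius temperature: 14.8500 - 41.9000 = -27.0500°C.
In Fahrenheit: -27.0500 × 1.8 + 32 = -16.69°F.

-16.69°F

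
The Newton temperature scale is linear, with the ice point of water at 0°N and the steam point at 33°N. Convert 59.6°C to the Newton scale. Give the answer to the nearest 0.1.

19.7°N

Linearly onto the Newton scale: 0 + (59.6000 / 100) × (33 - 0) = 19.7°N.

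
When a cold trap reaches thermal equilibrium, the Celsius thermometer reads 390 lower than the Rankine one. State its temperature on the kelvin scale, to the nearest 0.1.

146.1 K

Let x be the Rankine reading; then the Celsius reading is 5/9·x - 273.15.
(5/9·x - 273.15) - x = -390  ⇒  (-4/9)·x = -116.85  ⇒  x = 262.9125°R.
In Celsius: (262.9125 - 491.67) × 5/9 = -127.0875°C.
In kelvin: -127.0875 + 273.15 = 146.1 K.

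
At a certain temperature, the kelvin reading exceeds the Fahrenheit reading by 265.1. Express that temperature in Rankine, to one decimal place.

437.8°R

Let x be the kelvin reading; then the Fahrenheit reading is 1.8·x - 459.67.
(1.8·x - 459.67) - x = -265.1  ⇒  (0.8)·x = 194.57  ⇒  x = 243.2125 K.
In Celsius: 243.2125 - 273.15 = -29.9375°C.
In Rankine: -29.9375 × 1.8 + 491.67 = 437.8°R.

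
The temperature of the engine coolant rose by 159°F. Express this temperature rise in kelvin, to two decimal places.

88.33 K

For a temperature interval the offset drops out; only the factor 5/9 applies.
159 × 5/9 = 88.33.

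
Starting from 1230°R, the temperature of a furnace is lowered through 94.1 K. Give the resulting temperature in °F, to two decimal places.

Initial temperature in Celsius: (1230 - 491.67) × 5/9 = 410.1833°C.
The 94.1 K change is an interval; Kelvin and Celsius degrees are the same size, so ΔC = -94.1°C.
Final Celsius temperature: 410.1833 - 94.1000 = 316.0833°C.
In Fahrenheit: 316.0833 × 1.8 + 32 = 600.95°F.

600.95°F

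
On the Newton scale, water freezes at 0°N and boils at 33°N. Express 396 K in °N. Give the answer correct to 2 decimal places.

40.54°N

First in Celsius: 396 - 273.15 = 122.8500°C.
Linearly onto the Newton scale: 0 + (122.8500 / 100) × (33 - 0) = 40.54°N.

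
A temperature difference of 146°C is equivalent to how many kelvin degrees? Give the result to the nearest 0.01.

146.00 K

Celsius and kelvin degrees are the same size, so the interval is unchanged: 146.00.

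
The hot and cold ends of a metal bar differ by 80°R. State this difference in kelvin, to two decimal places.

For a temperature interval the offset drops out; only the factor 5/9 applies.
80 × 5/9 = 44.44.

44.44 K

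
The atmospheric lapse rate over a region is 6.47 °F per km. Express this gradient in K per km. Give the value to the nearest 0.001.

Since only a temperature interval is involved, the additive offset between the scales drops out.
A change of 1°F is a change of 5/9 K, so 6.47 × 5/9 = 3.594.

3.594 K/km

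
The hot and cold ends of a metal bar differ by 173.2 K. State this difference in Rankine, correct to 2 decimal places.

311.76°R

Only the scale ratio 1.8 matters for a change in temperature.
173.2 × 1.8 = 311.76.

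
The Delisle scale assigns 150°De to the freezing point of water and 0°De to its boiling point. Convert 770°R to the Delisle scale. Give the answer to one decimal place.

First in Celsius: (770 - 491.67) × 5/9 = 154.6278°C.
Linearly onto the Delisle scale: 150 + (154.6278 / 100) × (0 - 150) = -81.9°De.

-81.9°De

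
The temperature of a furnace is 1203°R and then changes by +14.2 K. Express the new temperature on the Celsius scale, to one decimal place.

Initial temperature in Celsius: (1203 - 491.67) × 5/9 = 395.1833°C.
The 14.2 K change is an interval; Kelvin and Celsius degrees are the same size, so ΔC = +14.2°C.
Final Celsius temperature: 395.1833 + 14.2000 = 409.3833°C.

409.4°C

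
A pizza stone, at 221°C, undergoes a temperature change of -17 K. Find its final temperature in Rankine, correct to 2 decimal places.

The 17 K change is an interval; Kelvin and Celsius degrees are the same size, so ΔC = -17°C.
Final Celsius temperature: 221.0000 - 17.0000 = 204.0000°C.
In Rankine: 204.0000 × 1.8 + 491.67 = 858.87°R.

858.87°R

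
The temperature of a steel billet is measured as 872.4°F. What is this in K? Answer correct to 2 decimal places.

In Celsius: (872.4 - 32) × 5/9 = 466.8889°C.
In kelvin: 466.8889 + 273.15 = 740.04 K.

740.04 K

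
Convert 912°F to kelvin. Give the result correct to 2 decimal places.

In Celsius: (912 - 32) × 5/9 = 488.8889°C.
In kelvin: 488.8889 + 273.15 = 762.04 K.

762.04 K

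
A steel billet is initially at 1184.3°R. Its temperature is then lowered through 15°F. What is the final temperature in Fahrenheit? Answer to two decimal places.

Initial temperature in Celsius: (1184.3 - 491.67) × 5/9 = 384.7944°C.
The 15°F change is an interval, so only the factor 5/9 applies: -15 × 5/9 = -8.3333°C.
Final Celsius temperature: 384.7944 - 8.3333 = 376.4611°C.
In Fahrenheit: 376.4611 × 1.8 + 32 = 709.63°F.

709.63°F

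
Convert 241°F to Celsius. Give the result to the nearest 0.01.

116.11°C

In Celsius: (241 - 32) × 5/9 = 116.1111°C.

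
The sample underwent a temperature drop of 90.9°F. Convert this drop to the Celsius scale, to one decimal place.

50.5°C

Only the scale ratio 5/9 matters for a change in temperature.
90.9 × 5/9 = 50.5.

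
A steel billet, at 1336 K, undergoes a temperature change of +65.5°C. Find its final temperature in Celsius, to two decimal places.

Initial temperature in Celsius: 1336 - 273.15 = 1062.8500°C.
Final Celsius temperature: 1062.8500 + 65.5000 = 1128.3500°C.

1128.35°C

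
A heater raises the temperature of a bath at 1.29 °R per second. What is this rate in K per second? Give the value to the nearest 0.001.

The quantity depends on a temperature interval, so only the ratio of degree sizes applies; the offset between the scales is irrelevant.
A change of 1°R is a change of 5/9 K, so 1.29 × 5/9 = 0.717.

0.717 K/second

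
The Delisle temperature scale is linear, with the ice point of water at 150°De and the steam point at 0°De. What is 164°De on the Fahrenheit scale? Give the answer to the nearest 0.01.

Linear interpolation between the fixed points: C = (164 - 150) × 100 / (0 - 150) = -9.3333°C.
Then -9.3333 × 1.8 + 32 = 15.20°F.

15.20°F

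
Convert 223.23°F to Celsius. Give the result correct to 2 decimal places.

106.24°C

In Celsius: (223.23 - 32) × 5/9 = 106.2389°C.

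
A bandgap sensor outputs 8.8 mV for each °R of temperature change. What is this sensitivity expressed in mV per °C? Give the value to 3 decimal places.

15.840 mV per °C

The quantity depends on a temperature interval, so only the ratio of degree sizes applies; the offset between the scales is irrelevant.
A change of 1°C is a change of 1.8°R, so per °C the value is 8.8 × 1.8 = 15.840.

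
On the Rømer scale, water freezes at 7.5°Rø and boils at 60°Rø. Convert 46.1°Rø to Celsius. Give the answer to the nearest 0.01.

Linear interpolation between the fixed points: C = (46.1 - 7.5) × 100 / (60 - 7.5) = 73.5238°C.

73.52°C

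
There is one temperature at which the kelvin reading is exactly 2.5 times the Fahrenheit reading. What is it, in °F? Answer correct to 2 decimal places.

131.33°F

Let F be the Fahrenheit reading. The kelvin reading is K = 5/9·F + 255.372.
Require K = 2.5·F: 5/9·F + 255.372 = 2.5·F.
(-35/18)·F = -255.372  ⇒  F = 131.33.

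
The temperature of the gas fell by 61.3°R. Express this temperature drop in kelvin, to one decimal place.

An interval of 1°R corresponds to 5/9 K.
61.3 × 5/9 = 34.1.

34.1 K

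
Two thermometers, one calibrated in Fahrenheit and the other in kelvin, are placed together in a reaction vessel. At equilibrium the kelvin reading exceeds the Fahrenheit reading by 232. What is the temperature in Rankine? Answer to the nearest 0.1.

512.3°R

Let x be the Fahrenheit reading; then the kelvin reading is 5/9·x + 255.372.
(5/9·x + 255.372) - x = 232  ⇒  (-4/9)·x = -23.3722  ⇒  x = 52.5875°F.
In Celsius: (52.5875 - 32) × 5/9 = 11.4375°C.
In Rankine: 11.4375 × 1.8 + 491.67 = 512.3°R.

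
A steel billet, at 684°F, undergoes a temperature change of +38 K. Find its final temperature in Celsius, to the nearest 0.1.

Initial temperature in Celsius: (684 - 32) × 5/9 = 362.2222°C.
The 38 K change is an interval; Kelvin and Celsius degrees are the same size, so ΔC = +38°C.
Final Celsius temperature: 362.2222 + 38.0000 = 400.2222°C.

400.2°C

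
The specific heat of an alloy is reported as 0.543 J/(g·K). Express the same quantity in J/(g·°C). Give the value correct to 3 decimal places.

0.543 J/(g·°C)

The quantity depends on a temperature interval, so only the ratio of degree sizes applies; the offset between the scales is irrelevant.
A change of 1°C is a change of 1 K, so per °C the value is 0.543 × 1 = 0.543.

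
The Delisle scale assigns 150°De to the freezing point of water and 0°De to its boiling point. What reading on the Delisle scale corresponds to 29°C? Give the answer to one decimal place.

Linearly onto the Delisle scale: 150 + (29.0000 / 100) × (0 - 150) = 106.5°De.

106.5°De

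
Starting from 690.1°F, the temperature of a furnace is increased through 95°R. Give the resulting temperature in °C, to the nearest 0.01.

Initial temperature in Celsius: (690.1 - 32) × 5/9 = 365.6111°C.
The 95°R change is an interval, so only the factor 5/9 applies: +95 × 5/9 = +52.7778°C.
Final Celsius temperature: 365.6111 + 52.7778 = 418.3889°C.

418.39°C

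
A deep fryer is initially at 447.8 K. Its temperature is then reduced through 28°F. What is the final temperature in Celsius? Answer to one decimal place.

159.1°C

Initial temperature in Celsius: 447.8 - 273.15 = 174.6500°C.
The 28°F change is an interval, so only the factor 5/9 applies: -28 × 5/9 = -15.5556°C.
Final Celsius temperature: 174.6500 - 15.5556 = 159.0944°C.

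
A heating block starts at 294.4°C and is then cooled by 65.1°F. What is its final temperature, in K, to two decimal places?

The 65.1°F change is an interval, so only the factor 5/9 applies: -65.1 × 5/9 = -36.1667°C.
Final Celsius temperature: 294.4000 - 36.1667 = 258.2333°C.
In kelvin: 258.2333 + 273.15 = 531.38 K.

531.38 K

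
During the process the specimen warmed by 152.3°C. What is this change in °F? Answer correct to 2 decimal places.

274.14°F

For a temperature interval the offset drops out; only the factor 1.8 applies.
152.3 × 1.8 = 274.14.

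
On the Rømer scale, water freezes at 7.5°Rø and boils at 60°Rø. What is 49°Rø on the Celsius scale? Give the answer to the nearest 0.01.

79.05°C

Linear interpolation between the fixed points: C = (49 - 7.5) × 100 / (60 - 7.5) = 79.0476°C.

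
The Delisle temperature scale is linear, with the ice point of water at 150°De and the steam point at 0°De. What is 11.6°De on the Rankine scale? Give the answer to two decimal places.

657.75°R

Linear interpolation between the fixed points: C = (11.6 - 150) × 100 / (0 - 150) = 92.2667°C.
Then 92.2667 × 1.8 + 491.67 = 657.75°R.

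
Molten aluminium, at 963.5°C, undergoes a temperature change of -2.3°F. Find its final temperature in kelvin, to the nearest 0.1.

1235.4 K

The 2.3°F change is an interval, so only the factor 5/9 applies: -2.3 × 5/9 = -1.2778°C.
Final Celsius temperature: 963.5000 - 1.2778 = 962.2222°C.
In kelvin: 962.2222 + 273.15 = 1235.4 K.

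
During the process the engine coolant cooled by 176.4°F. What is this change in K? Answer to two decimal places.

98.00 K

For a temperature interval the offset drops out; only the factor 5/9 applies.
176.4 × 5/9 = 98.00.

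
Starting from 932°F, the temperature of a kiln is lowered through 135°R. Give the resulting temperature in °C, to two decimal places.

425.00°C

Initial temperature in Celsius: (932 - 32) × 5/9 = 500.0000°C.
The 135°R change is an interval, so only the factor 5/9 applies: -135 × 5/9 = -75.0000°C.
Final Celsius temperature: 500.0000 - 75.0000 = 425.0000°C.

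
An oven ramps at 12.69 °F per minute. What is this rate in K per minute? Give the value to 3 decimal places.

7.050 K/minute

Since only a temperature interval is involved, the additive offset between the scales drops out.
A change of 1°F is a change of 5/9 K, so 12.69 × 5/9 = 7.050.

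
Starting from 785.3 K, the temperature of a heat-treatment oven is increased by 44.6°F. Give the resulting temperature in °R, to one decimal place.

Initial temperature in Celsius: 785.3 - 273.15 = 512.1500°C.
The 44.6°F change is an interval, so only the factor 5/9 applies: +44.6 × 5/9 = +24.7778°C.
Final Celsius temperature: 512.1500 + 24.7778 = 536.9278°C.
In Rankine: 536.9278 × 1.8 + 491.67 = 1458.1°R.

1458.1°R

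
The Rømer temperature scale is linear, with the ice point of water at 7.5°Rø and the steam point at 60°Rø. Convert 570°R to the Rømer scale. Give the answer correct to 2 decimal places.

First in Celsius: (570 - 491.67) × 5/9 = 43.5167°C.
Linearly onto the Rømer scale: 7.5 + (43.5167 / 100) × (60 - 7.5) = 30.35°Rø.

30.35°Rø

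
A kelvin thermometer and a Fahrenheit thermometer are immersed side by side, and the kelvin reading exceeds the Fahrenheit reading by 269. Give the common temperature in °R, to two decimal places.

429.01°R

Let x be the kelvin reading; then the Fahrenheit reading is 1.8·x - 459.67.
(1.8·x - 459.67) - x = -269  ⇒  (0.8)·x = 190.67  ⇒  x = 238.3375 K.
In Celsius: 238.3375 - 273.15 = -34.8125°C.
In Rankine: -34.8125 × 1.8 + 491.67 = 429.01°R.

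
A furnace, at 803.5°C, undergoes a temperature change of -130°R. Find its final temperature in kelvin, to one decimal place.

1004.4 K

The 130°R change is an interval, so only the factor 5/9 applies: -130 × 5/9 = -72.2222°C.
Final Celsius temperature: 803.5000 - 72.2222 = 731.2778°C.
In kelvin: 731.2778 + 273.15 = 1004.4 K.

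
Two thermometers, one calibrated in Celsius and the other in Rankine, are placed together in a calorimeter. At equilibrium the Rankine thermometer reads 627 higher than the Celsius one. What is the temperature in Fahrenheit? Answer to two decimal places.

336.49°F

Let x be the Celsius reading; then the Rankine reading is 1.8·x + 491.67.
(1.8·x + 491.67) - x = 627  ⇒  (0.8)·x = 135.33  ⇒  x = 169.1625°C.
In Fahrenheit: 169.1625 × 1.8 + 32 = 336.49°F.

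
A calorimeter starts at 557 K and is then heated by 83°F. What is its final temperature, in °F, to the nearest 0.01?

Initial temperature in Celsius: 557 - 273.15 = 283.8500°C.
The 83°F change is an interval, so only the factor 5/9 applies: +83 × 5/9 = +46.1111°C.
Final Celsius temperature: 283.8500 + 46.1111 = 329.9611°C.
In Fahrenheit: 329.9611 × 1.8 + 32 = 625.93°F.

625.93°F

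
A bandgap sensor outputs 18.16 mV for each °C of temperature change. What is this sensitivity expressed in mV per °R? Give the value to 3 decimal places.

10.089 mV per °R

The quantity depends on a temperature interval, so only the ratio of degree sizes applies; the offset between the scales is irrelevant.
A change of 1°R is a change of 5/9°C, so per °R the value is 18.16 × 5/9 = 10.089.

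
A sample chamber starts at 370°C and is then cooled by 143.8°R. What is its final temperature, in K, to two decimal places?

The 143.8°R change is an interval, so only the factor 5/9 applies: -143.8 × 5/9 = -79.8889°C.
Final Celsius temperature: 370.0000 - 79.8889 = 290.1111°C.
In kelvin: 290.1111 + 273.15 = 563.26 K.

563.26 K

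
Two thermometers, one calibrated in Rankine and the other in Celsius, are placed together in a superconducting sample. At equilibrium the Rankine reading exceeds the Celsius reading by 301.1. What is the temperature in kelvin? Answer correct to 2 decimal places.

34.94 K

Let x be the Rankine reading; then the Celsius reading is 5/9·x - 273.15.
(5/9·x - 273.15) - x = -301.1  ⇒  (-4/9)·x = -27.95  ⇒  x = 62.8875°R.
In Celsius: (62.8875 - 491.67) × 5/9 = -238.2125°C.
In kelvin: -238.2125 + 273.15 = 34.94 K.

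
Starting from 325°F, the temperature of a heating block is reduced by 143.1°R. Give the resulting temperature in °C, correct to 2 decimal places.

Initial temperature in Celsius: (325 - 32) × 5/9 = 162.7778°C.
The 143.1°R change is an interval, so only the factor 5/9 applies: -143.1 × 5/9 = -79.5000°C.
Final Celsius temperature: 162.7778 - 79.5000 = 83.2778°C.

83.28°C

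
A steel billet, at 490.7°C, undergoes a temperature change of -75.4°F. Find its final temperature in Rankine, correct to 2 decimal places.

The 75.4°F change is an interval, so only the factor 5/9 applies: -75.4 × 5/9 = -41.8889°C.
Final Celsius temperature: 490.7000 - 41.8889 = 448.8111°C.
In Rankine: 448.8111 × 1.8 + 491.67 = 1299.53°R.

1299.53°R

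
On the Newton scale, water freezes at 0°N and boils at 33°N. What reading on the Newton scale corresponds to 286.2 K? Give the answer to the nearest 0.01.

First in Celsius: 286.2 - 273.15 = 13.0500°C.
Linearly onto the Newton scale: 0 + (13.0500 / 100) × (33 - 0) = 4.31°N.

4.31°N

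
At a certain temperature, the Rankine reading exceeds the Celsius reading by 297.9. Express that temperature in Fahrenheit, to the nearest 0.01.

-403.98°F

Let x be the Rankine reading; then the Celsius reading is 5/9·x - 273.15.
(5/9·x - 273.15) - x = -297.9  ⇒  (-4/9)·x = -24.75  ⇒  x = 55.6875°R.
In Celsius: (55.6875 - 491.67) × 5/9 = -242.2125°C.
In Fahrenheit: -242.2125 × 1.8 + 32 = -403.98°F.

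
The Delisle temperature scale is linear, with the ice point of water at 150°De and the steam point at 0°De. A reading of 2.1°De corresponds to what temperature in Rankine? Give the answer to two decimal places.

669.15°R

Linear interpolation between the fixed points: C = (2.1 - 150) × 100 / (0 - 150) = 98.6000°C.
Then 98.6000 × 1.8 + 491.67 = 669.15°R.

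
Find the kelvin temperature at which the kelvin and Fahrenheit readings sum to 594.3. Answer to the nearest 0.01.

Let K be the kelvin reading. The Fahrenheit reading is F = 1.8·K - 459.67.
Require K + F = 594.3: (2.8)·K - 459.67 = 594.3.
K = (594.3 + 459.67) / (2.8) = 376.42.

376.42 K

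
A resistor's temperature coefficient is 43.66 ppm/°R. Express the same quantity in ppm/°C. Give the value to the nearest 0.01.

Since only a temperature interval is involved, the additive offset between the scales drops out.
A change of 1°C is a change of 1.8°R, so per °C the value is 43.66 × 1.8 = 78.59.

78.59 ppm/°C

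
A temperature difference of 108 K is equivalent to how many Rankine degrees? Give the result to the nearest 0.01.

An interval of 1 K corresponds to 1.8°R.
108 × 1.8 = 194.40.

194.40°R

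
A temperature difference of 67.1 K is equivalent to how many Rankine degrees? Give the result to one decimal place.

An interval of 1 K corresponds to 1.8°R.
67.1 × 1.8 = 120.8.

120.8°R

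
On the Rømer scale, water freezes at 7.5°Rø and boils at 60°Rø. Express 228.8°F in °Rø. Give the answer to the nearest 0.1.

64.9°Rø

First in Celsius: (228.8 - 32) × 5/9 = 109.3333°C.
Linearly onto the Rømer scale: 7.5 + (109.3333 / 100) × (60 - 7.5) = 64.9°Rø.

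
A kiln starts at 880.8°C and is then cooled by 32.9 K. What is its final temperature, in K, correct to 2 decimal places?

1121.05 K

The 32.9 K change is an interval; Kelvin and Celsius degrees are the same size, so ΔC = -32.9°C.
Final Celsius temperature: 880.8000 - 32.9000 = 847.9000°C.
In kelvin: 847.9000 + 273.15 = 1121.05 K.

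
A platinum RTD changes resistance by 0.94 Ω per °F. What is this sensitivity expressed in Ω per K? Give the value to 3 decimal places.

1.692 Ω per K

The quantity depends on a temperature interval, so only the ratio of degree sizes applies; the offset between the scales is irrelevant.
A change of 1 K is a change of 1.8°F, so per K the value is 0.94 × 1.8 = 1.692.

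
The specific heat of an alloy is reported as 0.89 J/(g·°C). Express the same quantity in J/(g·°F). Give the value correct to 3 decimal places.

0.494 J/(g·°F)

The quantity depends on a temperature interval, so only the ratio of degree sizes applies; the offset between the scales is irrelevant.
A change of 1°F is a change of 5/9°C, so per °F the value is 0.89 × 5/9 = 0.494.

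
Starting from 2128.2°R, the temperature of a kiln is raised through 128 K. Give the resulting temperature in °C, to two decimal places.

1037.18°C

Initial temperature in Celsius: (2128.2 - 491.67) × 5/9 = 909.1833°C.
The 128 K change is an interval; Kelvin and Celsius degrees are the same size, so ΔC = +128°C.
Final Celsius temperature: 909.1833 + 128.0000 = 1037.1833°C.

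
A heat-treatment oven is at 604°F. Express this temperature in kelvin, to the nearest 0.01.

In Celsius: (604 - 32) × 5/9 = 317.7778°C.
In kelvin: 317.7778 + 273.15 = 590.93 K.

590.93 K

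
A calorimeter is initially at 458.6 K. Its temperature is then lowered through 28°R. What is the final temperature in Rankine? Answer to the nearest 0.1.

Initial temperature in Celsius: 458.6 - 273.15 = 185.4500°C.
The 28°R change is an interval, so only the factor 5/9 applies: -28 × 5/9 = -15.5556°C.
Final Celsius temperature: 185.4500 - 15.5556 = 169.8944°C.
In Rankine: 169.8944 × 1.8 + 491.67 = 797.5°R.

797.5°R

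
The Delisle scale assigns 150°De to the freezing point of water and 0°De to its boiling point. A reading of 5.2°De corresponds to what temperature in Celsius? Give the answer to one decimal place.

Linear interpolation between the fixed points: C = (5.2 - 150) × 100 / (0 - 150) = 96.5333°C.

96.5°C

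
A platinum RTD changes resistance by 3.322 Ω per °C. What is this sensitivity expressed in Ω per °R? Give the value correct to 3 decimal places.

1.846 Ω per °R

Since only a temperature interval is involved, the additive offset between the scales drops out.
A change of 1°R is a change of 5/9°C, so per °R the value is 3.322 × 5/9 = 1.846.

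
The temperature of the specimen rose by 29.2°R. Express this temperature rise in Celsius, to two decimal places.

For a temperature interval the offset drops out; only the factor 5/9 applies.
29.2 × 5/9 = 16.22.

16.22°C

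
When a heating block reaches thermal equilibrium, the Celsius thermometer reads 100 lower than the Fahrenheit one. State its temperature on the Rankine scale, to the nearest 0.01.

Let x be the Fahrenheit reading; then the Celsius reading is 5/9·x - 17.7778.
(5/9·x - 17.7778) - x = -100  ⇒  (-4/9)·x = -82.2222  ⇒  x = 185.0000°F.
In Celsius: (185 - 32) × 5/9 = 85.0000°C.
In Rankine: 85.0000 × 1.8 + 491.67 = 644.67°R.

644.67°R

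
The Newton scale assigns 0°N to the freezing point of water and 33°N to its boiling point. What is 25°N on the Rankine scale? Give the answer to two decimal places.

Linear interpolation between the fixed points: C = (25 - 0) × 100 / (33 - 0) = 75.7576°C.
Then 75.7576 × 1.8 + 491.67 = 628.03°R.

628.03°R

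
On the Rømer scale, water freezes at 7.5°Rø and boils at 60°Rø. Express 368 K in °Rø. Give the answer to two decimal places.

57.30°Rø

First in Celsius: 368 - 273.15 = 94.8500°C.
Linearly onto the Rømer scale: 7.5 + (94.8500 / 100) × (60 - 7.5) = 57.30°Rø.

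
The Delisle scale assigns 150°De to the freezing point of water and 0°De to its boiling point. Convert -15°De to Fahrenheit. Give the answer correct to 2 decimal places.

230.00°F

Linear interpolation between the fixed points: C = (-15 - 150) × 100 / (0 - 150) = 110.0000°C.
Then 110.0000 × 1.8 + 32 = 230.00°F.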